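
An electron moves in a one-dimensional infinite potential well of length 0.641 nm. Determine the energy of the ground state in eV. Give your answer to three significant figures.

E_1 = 0.915 eV

For an infinite well E_n = n²h²/(8m_eL²), so E_1 = h²/(8m_eL²) = (6.626×10^-34)²/(8·9.109×10^-31·(6.41×10^-10 m)²) = 1.466×10^-19 J.
Converting, E_1 = 1.466×10^-19 J / (1.602×10^-19 J/eV) = 0.915 eV.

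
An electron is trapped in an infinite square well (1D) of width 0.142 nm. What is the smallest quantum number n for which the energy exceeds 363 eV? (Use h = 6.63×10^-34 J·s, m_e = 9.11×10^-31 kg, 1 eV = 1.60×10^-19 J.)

E_1 = h²/(8m_eL²) = 2.991×10^-18 J = 18.69 eV.
Need n² > 363/18.69 = 19.42, i.e. n > 4.407.
The smallest integer satisfying this is n = 5.

n = 5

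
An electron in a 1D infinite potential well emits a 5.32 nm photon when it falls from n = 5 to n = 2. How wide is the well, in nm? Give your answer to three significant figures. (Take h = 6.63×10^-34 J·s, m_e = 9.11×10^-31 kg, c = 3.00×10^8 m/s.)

The photon carries ΔE = hc/λ = 6.63×10^-34·3.00×10^8/5.32×10^-9 m = 3.739×10^-17 J.
Since ΔE = (5² − 2²)E_1, E_1 = 1.780×10^-18 J, and L = h/√(8m_eE_1) = 1.84×10^-10 m = 0.184 nm.

L = 0.184 nm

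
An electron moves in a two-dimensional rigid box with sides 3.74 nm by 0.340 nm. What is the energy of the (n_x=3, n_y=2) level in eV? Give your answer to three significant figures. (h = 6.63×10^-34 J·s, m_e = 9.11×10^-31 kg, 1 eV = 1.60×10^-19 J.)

E = 13.3 eV

For a 2D rectangular well E = (h²/8m_e)·Σ n_i²/L_i² = (6.63×10^-34)²/(8·9.11×10^-31) · [3²/(3.74 nm)² + 2²/(0.340 nm)²].
Evaluating gives E = 2.126×10^-18 J = 13.3 eV.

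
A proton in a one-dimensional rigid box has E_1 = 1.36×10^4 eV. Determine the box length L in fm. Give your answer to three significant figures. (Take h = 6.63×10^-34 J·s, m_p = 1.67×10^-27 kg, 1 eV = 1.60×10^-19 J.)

L = 123 fm

From E_n = n²h²/(8m_pL²), L = n·h/√(8m_pE_n).
E_1 = 1.36×10^4 eV = 2.176×10^-15 J, so L = 1·6.63×10^-34/√(8·1.67×10^-27·2.176×10^-15) = 1.23×10^-13 m = 123 fm.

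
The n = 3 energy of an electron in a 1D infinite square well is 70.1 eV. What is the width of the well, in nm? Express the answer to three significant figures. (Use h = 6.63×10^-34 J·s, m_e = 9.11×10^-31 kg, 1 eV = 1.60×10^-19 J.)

From E_n = n²h²/(8m_eL²), L = n·h/√(8m_eE_n).
E_3 = 70.1 eV = 1.122×10^-17 J, so L = 3·6.63×10^-34/√(8·9.11×10^-31·1.122×10^-17) = 2.20×10^-10 m = 0.220 nm.

L = 0.220 nm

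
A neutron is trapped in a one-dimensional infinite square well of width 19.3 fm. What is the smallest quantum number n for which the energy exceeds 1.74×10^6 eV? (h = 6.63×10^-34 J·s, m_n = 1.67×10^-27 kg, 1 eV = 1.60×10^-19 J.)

n = 2

E_1 = h²/(8m_nL²) = 8.833×10^-14 J = 5.521×10^5 eV.
Need n² > 1.74×10^6/5.521×10^5 = 3.152, i.e. n > 1.775.
The smallest integer satisfying this is n = 2.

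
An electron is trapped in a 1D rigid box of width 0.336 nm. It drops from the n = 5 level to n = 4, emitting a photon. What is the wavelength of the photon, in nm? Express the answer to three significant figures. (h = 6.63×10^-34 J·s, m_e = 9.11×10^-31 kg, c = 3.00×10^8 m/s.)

E_1 = h²/(8m_eL²) = 5.342×10^-19 J, so ΔE = (5² − 4²)E_1 = 4.808×10^-18 J.
λ = hc/ΔE = (6.63×10^-34·3.00×10^8)/4.808×10^-18 = 4.14×10^-8 m = 41.4 nm.

λ = 41.4 nm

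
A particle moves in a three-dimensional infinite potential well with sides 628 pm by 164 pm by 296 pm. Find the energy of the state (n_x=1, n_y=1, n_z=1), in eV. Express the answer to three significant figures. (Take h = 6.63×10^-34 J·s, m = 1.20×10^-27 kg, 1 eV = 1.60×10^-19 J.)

E = 0.0146 eV

For a 3D rectangular well E = (h²/8m)·Σ n_i²/L_i² = (6.63×10^-34)²/(8·1.20×10^-27) · [1²/(628 pm)² + 1²/(164 pm)² + 1²/(296 pm)²].
Evaluating gives E = 2.341×10^-21 J = 0.0146 eV.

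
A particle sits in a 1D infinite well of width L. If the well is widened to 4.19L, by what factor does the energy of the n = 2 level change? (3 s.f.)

E_n ∝ 1/L², so the energy scales by 1/4.19² = 0.0570.

0.0570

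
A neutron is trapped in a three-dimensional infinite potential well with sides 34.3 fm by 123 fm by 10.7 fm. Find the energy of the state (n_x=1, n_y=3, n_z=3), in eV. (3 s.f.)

For a 3D rectangular well E = (h²/8m_n)·Σ n_i²/L_i² = (6.626×10^-34)²/(8·1.675×10^-27) · [1²/(34.3 fm)² + 3²/(123 fm)² + 3²/(10.7 fm)²].
Evaluating gives E = 2.623×10^-12 J = 1.64×10^7 eV.

E = 1.64×10^7 eV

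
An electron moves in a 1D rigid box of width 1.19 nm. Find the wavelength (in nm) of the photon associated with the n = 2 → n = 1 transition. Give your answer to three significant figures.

λ = 1.56×10^3 nm

E_1 = h²/(8m_eL²) = 4.254×10^-20 J, so ΔE = (2² − 1²)E_1 = 1.276×10^-19 J.
λ = hc/ΔE = (6.626×10^-34·2.998×10^8)/1.276×10^-19 = 1.56×10^-6 m = 1.56×10^3 nm.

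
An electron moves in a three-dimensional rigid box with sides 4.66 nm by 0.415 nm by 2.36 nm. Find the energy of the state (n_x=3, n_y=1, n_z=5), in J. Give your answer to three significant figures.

E = 6.45×10^-19 J

For a 3D rectangular well E = (h²/8m_e)·Σ n_i²/L_i² = (6.626×10^-34)²/(8·9.109×10^-31) · [3²/(4.66 nm)² + 1²/(0.415 nm)² + 5²/(2.36 nm)²].
Evaluating gives E = 6.45×10^-19 J.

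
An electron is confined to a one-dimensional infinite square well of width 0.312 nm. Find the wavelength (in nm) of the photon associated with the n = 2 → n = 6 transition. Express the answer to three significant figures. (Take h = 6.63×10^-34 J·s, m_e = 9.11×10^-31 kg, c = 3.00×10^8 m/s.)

E_1 = h²/(8m_eL²) = 6.196×10^-19 J, so ΔE = (6² − 2²)E_1 = 1.983×10^-17 J.
λ = hc/ΔE = (6.63×10^-34·3.00×10^8)/1.983×10^-17 = 1.00×10^-8 m = 10.0 nm.

λ = 10.0 nm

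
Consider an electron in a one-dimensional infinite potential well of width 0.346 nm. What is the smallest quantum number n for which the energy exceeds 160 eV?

E_1 = h²/(8m_eL²) = 5.033×10^-19 J = 3.142 eV.
Need n² > 160/3.142 = 50.92, i.e. n > 7.136.
The smallest integer satisfying this is n = 8.

n = 8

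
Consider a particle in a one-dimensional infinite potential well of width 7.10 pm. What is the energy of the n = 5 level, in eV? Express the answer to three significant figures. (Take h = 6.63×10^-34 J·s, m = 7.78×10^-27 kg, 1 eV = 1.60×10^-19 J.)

For an infinite well E_n = n²h²/(8mL²), so E_1 = h²/(8mL²) = (6.63×10^-34)²/(8·7.78×10^-27·(7.10×10^-12 m)²) = 1.401×10^-19 J.
Then E_5 = 5²·E_1 = 25·1.401×10^-19 J = 3.503×10^-18 J.
Converting, E_5 = 3.503×10^-18 J / (1.60×10^-19 J/eV) = 21.9 eV.

E_5 = 21.9 eV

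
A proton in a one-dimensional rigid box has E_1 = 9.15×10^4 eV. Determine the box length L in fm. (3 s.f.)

L = 47.3 fm

From E_n = n²h²/(8m_pL²), L = n·h/√(8m_pE_n).
E_1 = 9.15×10^4 eV = 1.466×10^-14 J, so L = 1·6.626×10^-34/√(8·1.673×10^-27·1.466×10^-14) = 4.73×10^-14 m = 47.3 fm.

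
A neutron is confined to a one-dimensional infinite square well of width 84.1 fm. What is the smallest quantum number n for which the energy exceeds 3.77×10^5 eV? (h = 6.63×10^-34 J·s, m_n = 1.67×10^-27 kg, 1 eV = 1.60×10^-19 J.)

n = 4

E_1 = h²/(8m_nL²) = 4.652×10^-15 J = 2.908×10^4 eV.
Need n² > 3.77×10^5/2.908×10^4 = 12.96, i.e. n > 3.600.
The smallest integer satisfying this is n = 4.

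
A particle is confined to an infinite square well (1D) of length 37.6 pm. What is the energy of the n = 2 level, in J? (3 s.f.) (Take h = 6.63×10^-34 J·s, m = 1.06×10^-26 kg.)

E_2 = 1.47×10^-20 J

For an infinite well E_n = n²h²/(8mL²), so E_1 = h²/(8mL²) = (6.63×10^-34)²/(8·1.06×10^-26·(3.76×10^-11 m)²) = 3.667×10^-21 J.
Then E_2 = 2²·E_1 = 4·3.667×10^-21 J = 1.47×10^-20 J.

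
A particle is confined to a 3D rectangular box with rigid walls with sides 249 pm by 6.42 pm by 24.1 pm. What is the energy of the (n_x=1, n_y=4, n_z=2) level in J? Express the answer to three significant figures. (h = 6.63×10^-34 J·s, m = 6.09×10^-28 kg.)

E = 3.56×10^-17 J

For a 3D rectangular well E = (h²/8m)·Σ n_i²/L_i² = (6.63×10^-34)²/(8·6.09×10^-28) · [1²/(249 pm)² + 4²/(6.42 pm)² + 2²/(24.1 pm)²].
Evaluating gives E = 3.56×10^-17 J.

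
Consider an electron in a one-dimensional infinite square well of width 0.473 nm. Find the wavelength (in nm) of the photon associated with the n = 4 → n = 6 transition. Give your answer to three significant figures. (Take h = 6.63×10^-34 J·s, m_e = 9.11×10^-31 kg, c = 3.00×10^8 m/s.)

E_1 = h²/(8m_eL²) = 2.696×10^-19 J, so ΔE = (6² − 4²)E_1 = 5.392×10^-18 J.
λ = hc/ΔE = (6.63×10^-34·3.00×10^8)/5.392×10^-18 = 3.69×10^-8 m = 36.9 nm.

λ = 36.9 nm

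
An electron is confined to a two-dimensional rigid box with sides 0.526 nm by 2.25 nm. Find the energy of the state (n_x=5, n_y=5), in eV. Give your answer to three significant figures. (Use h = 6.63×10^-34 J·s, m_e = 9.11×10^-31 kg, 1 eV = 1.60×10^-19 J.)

For a 2D rectangular well E = (h²/8m_e)·Σ n_i²/L_i² = (6.63×10^-34)²/(8·9.11×10^-31) · [5²/(0.526 nm)² + 5²/(2.25 nm)²].
Evaluating gives E = 5.748×10^-18 J = 35.9 eV.

E = 35.9 eV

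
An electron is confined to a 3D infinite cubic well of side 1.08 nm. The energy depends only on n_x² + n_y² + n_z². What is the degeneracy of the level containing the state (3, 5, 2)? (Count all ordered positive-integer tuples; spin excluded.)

degeneracy = 9

The level has n_x² + n_y² + n_z² = 38. The ordered positive-integer solutions are (1, 1, 6), (1, 6, 1), (2, 3, 5), (2, 5, 3), (3, 2, 5), (3, 5, 2), (5, 2, 3), (5, 3, 2), (6, 1, 1).
That gives 9 states.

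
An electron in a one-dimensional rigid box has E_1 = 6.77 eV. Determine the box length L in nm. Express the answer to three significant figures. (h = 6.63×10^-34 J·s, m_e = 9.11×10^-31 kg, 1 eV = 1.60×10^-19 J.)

L = 0.236 nm

From E_n = n²h²/(8m_eL²), L = n·h/√(8m_eE_n).
E_1 = 6.77 eV = 1.083×10^-18 J, so L = 1·6.63×10^-34/√(8·9.11×10^-31·1.083×10^-18) = 2.36×10^-10 m = 0.236 nm.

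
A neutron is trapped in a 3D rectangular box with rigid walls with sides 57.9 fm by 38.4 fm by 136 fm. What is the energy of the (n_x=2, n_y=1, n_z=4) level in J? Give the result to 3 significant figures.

For a 3D rectangular well E = (h²/8m_n)·Σ n_i²/L_i² = (6.626×10^-34)²/(8·1.675×10^-27) · [2²/(57.9 fm)² + 1²/(38.4 fm)² + 4²/(136 fm)²].
Evaluating gives E = 8.97×10^-14 J.

E = 8.97×10^-14 J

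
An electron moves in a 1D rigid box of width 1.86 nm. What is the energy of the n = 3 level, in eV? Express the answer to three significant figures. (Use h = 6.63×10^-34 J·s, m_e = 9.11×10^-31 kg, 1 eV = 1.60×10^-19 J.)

E_3 = 0.981 eV

For an infinite well E_n = n²h²/(8m_eL²), so E_1 = h²/(8m_eL²) = (6.63×10^-34)²/(8·9.11×10^-31·(1.86×10^-9 m)²) = 1.743×10^-20 J.
Then E_3 = 3²·E_1 = 9·1.743×10^-20 J = 1.569×10^-19 J.
Converting, E_3 = 1.569×10^-19 J / (1.60×10^-19 J/eV) = 0.981 eV.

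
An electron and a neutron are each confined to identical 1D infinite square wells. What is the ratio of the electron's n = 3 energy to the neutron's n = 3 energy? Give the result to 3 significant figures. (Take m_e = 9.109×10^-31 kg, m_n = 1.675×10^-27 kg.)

1.84×10^3

E_n ∝ 1/m at fixed n and L, so the ratio is m_n/m_e = 1.675×10^-27/9.109×10^-31 = 1.84×10^3.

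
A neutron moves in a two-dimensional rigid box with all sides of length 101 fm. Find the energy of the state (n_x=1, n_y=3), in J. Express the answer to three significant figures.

For a 2D rectangular well E = (h²/8m_n)·Σ n_i²/L_i² = (6.626×10^-34)²/(8·1.675×10^-27) · [1²/(101 fm)² + 3²/(101 fm)²].
Evaluating gives E = 3.21×10^-14 J.

E = 3.21×10^-14 J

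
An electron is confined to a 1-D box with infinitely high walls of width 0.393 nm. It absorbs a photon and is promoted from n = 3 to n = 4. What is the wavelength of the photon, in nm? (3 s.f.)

E_1 = h²/(8m_eL²) = 3.901×10^-19 J, so ΔE = (4² − 3²)E_1 = 2.731×10^-18 J.
λ = hc/ΔE = (6.626×10^-34·2.998×10^8)/2.731×10^-18 = 7.27×10^-8 m = 72.7 nm.

λ = 72.7 nm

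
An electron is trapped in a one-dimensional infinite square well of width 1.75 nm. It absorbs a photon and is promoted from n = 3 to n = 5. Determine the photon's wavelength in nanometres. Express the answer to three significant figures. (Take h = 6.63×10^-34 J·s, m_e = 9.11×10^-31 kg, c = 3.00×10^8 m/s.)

E_1 = h²/(8m_eL²) = 1.969×10^-20 J, so ΔE = (5² − 3²)E_1 = 3.150×10^-19 J.
λ = hc/ΔE = (6.63×10^-34·3.00×10^8)/3.150×10^-19 = 6.31×10^-7 m = 631 nm.

λ = 631 nm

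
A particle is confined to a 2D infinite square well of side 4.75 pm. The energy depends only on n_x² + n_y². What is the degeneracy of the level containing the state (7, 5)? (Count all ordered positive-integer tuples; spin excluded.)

The level has n_x² + n_y² = 74. The ordered positive-integer solutions are (5, 7), (7, 5).
That gives 2 states.

degeneracy = 2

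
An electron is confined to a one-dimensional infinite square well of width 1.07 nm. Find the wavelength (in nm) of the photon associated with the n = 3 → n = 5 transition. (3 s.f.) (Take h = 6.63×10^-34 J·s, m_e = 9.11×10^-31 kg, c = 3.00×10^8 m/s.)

E_1 = h²/(8m_eL²) = 5.268×10^-20 J, so ΔE = (5² − 3²)E_1 = 8.429×10^-19 J.
λ = hc/ΔE = (6.63×10^-34·3.00×10^8)/8.429×10^-19 = 2.36×10^-7 m = 236 nm.

λ = 236 nm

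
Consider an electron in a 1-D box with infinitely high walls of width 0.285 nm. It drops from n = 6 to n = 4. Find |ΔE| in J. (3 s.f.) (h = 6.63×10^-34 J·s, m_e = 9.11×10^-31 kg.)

E_1 = h²/(8m_eL²) = 7.426×10^-19 J.
|ΔE| = |6² − 4²|·E_1 = 20·7.426×10^-19 J = 1.49×10^-17 J.

|ΔE| = 1.49×10^-17 J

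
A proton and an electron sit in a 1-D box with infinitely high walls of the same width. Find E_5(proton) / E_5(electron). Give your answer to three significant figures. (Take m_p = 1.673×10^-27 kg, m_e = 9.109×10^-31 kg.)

5.44×10^-4

E_n ∝ 1/m at fixed n and L, so the ratio is m_e/m_p = 9.109×10^-31/1.673×10^-27 = 5.44×10^-4.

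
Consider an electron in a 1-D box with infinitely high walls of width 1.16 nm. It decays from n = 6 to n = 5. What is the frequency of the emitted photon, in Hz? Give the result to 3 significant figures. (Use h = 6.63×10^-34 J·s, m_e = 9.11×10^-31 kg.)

E_1 = h²/(8m_eL²) = 4.482×10^-20 J and ΔE = (6² − 5²)E_1 = 4.930×10^-19 J.
f = ΔE/h = 4.930×10^-19/6.63×10^-34 = 7.44×10^14 Hz.

f = 7.44×10^14 Hz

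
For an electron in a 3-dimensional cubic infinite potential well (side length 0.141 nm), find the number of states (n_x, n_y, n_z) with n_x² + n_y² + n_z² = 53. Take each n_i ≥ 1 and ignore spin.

The level has n_x² + n_y² + n_z² = 53. The ordered positive-integer solutions are (1, 4, 6), (1, 6, 4), (4, 1, 6), (4, 6, 1), (6, 1, 4), (6, 4, 1).
That gives 6 states.

degeneracy = 6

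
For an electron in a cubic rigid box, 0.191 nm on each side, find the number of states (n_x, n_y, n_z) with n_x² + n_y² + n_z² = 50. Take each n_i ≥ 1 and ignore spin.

degeneracy = 6

The level has n_x² + n_y² + n_z² = 50. The ordered positive-integer solutions are (3, 4, 5), (3, 5, 4), (4, 3, 5), (4, 5, 3), (5, 3, 4), (5, 4, 3).
That gives 6 states.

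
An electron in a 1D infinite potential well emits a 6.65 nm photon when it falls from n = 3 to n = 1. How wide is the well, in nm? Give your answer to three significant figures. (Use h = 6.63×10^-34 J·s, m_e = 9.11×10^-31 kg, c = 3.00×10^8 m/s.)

The photon carries ΔE = hc/λ = 6.63×10^-34·3.00×10^8/6.65×10^-9 m = 2.991×10^-17 J.
Since ΔE = (3² − 1²)E_1, E_1 = 3.739×10^-18 J, and L = h/√(8m_eE_1) = 1.27×10^-10 m = 0.127 nm.

L = 0.127 nm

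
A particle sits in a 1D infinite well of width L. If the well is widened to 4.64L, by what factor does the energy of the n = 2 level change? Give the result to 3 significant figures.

E_n ∝ 1/L², so the energy scales by 1/4.64² = 0.0464.

0.0464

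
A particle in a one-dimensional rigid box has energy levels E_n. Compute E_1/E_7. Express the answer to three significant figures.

E_n ∝ n², so E_1/E_7 = 1²/7² = 1/49 = 0.0204.

0.0204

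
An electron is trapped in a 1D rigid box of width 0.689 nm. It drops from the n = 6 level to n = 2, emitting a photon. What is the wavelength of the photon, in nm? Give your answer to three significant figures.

λ = 48.9 nm

E_1 = h²/(8m_eL²) = 1.269×10^-19 J, so ΔE = (6² − 2²)E_1 = 4.061×10^-18 J.
λ = hc/ΔE = (6.626×10^-34·2.998×10^8)/4.061×10^-18 = 4.89×10^-8 m = 48.9 nm.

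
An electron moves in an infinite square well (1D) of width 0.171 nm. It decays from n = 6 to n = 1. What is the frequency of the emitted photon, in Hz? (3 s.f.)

f = 1.09×10^17 Hz

E_1 = h²/(8m_eL²) = 2.060×10^-18 J and ΔE = (6² − 1²)E_1 = 7.210×10^-17 J.
f = ΔE/h = 7.210×10^-17/6.626×10^-34 = 1.09×10^17 Hz.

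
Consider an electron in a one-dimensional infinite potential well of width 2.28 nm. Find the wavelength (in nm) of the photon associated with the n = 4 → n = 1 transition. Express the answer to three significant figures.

E_1 = h²/(8m_eL²) = 1.159×10^-20 J, so ΔE = (4² − 1²)E_1 = 1.738×10^-19 J.
λ = hc/ΔE = (6.626×10^-34·2.998×10^8)/1.738×10^-19 = 1.14×10^-6 m = 1.14×10^3 nm.

λ = 1.14×10^3 nm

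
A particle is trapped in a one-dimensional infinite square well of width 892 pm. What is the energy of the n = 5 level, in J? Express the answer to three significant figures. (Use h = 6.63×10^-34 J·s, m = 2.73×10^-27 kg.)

E_5 = 6.32×10^-22 J

For an infinite well E_n = n²h²/(8mL²), so E_1 = h²/(8mL²) = (6.63×10^-34)²/(8·2.73×10^-27·(8.92×10^-10 m)²) = 2.530×10^-23 J.
Then E_5 = 5²·E_1 = 25·2.530×10^-23 J = 6.32×10^-22 J.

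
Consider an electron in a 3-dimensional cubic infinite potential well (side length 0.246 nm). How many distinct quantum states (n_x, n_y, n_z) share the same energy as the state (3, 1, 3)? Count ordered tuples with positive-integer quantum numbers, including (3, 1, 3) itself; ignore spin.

degeneracy = 3

The level has n_x² + n_y² + n_z² = 19. The ordered positive-integer solutions are (1, 3, 3), (3, 1, 3), (3, 3, 1).
That gives 3 states.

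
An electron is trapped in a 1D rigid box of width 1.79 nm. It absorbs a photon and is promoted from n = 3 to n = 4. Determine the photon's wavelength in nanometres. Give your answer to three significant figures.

E_1 = h²/(8m_eL²) = 1.880×10^-20 J, so ΔE = (4² − 3²)E_1 = 1.316×10^-19 J.
λ = hc/ΔE = (6.626×10^-34·2.998×10^8)/1.316×10^-19 = 1.51×10^-6 m = 1.51×10^3 nm.

λ = 1.51×10^3 nm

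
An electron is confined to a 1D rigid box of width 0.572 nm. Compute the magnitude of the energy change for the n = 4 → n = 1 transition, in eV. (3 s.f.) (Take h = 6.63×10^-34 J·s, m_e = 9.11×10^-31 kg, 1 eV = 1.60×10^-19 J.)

E_1 = h²/(8m_eL²) = 1.843×10^-19 J.
|ΔE| = |4² − 1²|·E_1 = 15·1.843×10^-19 J = 2.765×10^-18 J = 17.3 eV.

|ΔE| = 17.3 eV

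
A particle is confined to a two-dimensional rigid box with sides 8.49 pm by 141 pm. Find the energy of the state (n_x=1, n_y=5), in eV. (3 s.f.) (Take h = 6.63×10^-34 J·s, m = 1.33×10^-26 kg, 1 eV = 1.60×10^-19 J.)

For a 2D rectangular well E = (h²/8m)·Σ n_i²/L_i² = (6.63×10^-34)²/(8·1.33×10^-26) · [1²/(8.49 pm)² + 5²/(141 pm)²].
Evaluating gives E = 6.251×10^-20 J = 0.391 eV.

E = 0.391 eV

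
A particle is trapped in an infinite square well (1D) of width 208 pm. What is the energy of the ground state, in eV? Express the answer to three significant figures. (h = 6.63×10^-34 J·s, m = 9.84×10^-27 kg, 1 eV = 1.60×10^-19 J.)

For an infinite well E_n = n²h²/(8mL²), so E_1 = h²/(8mL²) = (6.63×10^-34)²/(8·9.84×10^-27·(2.08×10^-10 m)²) = 1.291×10^-22 J.
Converting, E_1 = 1.291×10^-22 J / (1.60×10^-19 J/eV) = 8.07×10^-4 eV.

E_1 = 8.07×10^-4 eV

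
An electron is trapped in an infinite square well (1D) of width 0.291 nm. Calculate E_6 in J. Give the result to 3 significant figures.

E_6 = 2.56×10^-17 J

For an infinite well E_n = n²h²/(8m_eL²), so E_1 = h²/(8m_eL²) = (6.626×10^-34)²/(8·9.109×10^-31·(2.91×10^-10 m)²) = 7.115×10^-19 J.
Then E_6 = 6²·E_1 = 36·7.115×10^-19 J = 2.56×10^-17 J.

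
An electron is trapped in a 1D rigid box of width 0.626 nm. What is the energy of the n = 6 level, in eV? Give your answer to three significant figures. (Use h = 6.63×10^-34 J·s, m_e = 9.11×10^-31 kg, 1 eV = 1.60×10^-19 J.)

E_6 = 34.6 eV

For an infinite well E_n = n²h²/(8m_eL²), so E_1 = h²/(8m_eL²) = (6.63×10^-34)²/(8·9.11×10^-31·(6.26×10^-10 m)²) = 1.539×10^-19 J.
Then E_6 = 6²·E_1 = 36·1.539×10^-19 J = 5.540×10^-18 J.
Converting, E_6 = 5.540×10^-18 J / (1.60×10^-19 J/eV) = 34.6 eV.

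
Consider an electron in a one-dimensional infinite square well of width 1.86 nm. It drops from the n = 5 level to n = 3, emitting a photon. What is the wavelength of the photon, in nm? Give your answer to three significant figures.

E_1 = h²/(8m_eL²) = 1.741×10^-20 J, so ΔE = (5² − 3²)E_1 = 2.786×10^-19 J.
λ = hc/ΔE = (6.626×10^-34·2.998×10^8)/2.786×10^-19 = 7.13×10^-7 m = 713 nm.

λ = 713 nm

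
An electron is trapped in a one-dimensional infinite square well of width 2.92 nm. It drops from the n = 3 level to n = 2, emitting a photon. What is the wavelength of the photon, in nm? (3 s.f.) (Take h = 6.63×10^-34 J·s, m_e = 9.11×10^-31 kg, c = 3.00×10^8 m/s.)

E_1 = h²/(8m_eL²) = 7.074×10^-21 J, so ΔE = (3² − 2²)E_1 = 3.537×10^-20 J.
λ = hc/ΔE = (6.63×10^-34·3.00×10^8)/3.537×10^-20 = 5.62×10^-6 m = 5.62×10^3 nm.

λ = 5.62×10^3 nm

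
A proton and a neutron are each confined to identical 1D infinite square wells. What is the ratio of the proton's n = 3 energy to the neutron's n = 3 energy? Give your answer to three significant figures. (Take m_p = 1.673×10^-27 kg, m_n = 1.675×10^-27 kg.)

E_n ∝ 1/m at fixed n and L, so the ratio is m_n/m_p = 1.675×10^-27/1.673×10^-27 = 1.00.

1.00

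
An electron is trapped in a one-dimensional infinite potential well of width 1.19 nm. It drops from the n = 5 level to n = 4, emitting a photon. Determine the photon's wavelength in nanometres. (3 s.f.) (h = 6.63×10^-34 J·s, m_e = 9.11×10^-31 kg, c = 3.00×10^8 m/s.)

E_1 = h²/(8m_eL²) = 4.259×10^-20 J, so ΔE = (5² − 4²)E_1 = 3.833×10^-19 J.
λ = hc/ΔE = (6.63×10^-34·3.00×10^8)/3.833×10^-19 = 5.19×10^-7 m = 519 nm.

λ = 519 nm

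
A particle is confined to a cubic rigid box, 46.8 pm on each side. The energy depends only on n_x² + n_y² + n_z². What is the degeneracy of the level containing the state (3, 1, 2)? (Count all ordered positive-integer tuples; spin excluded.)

The level has n_x² + n_y² + n_z² = 14. The ordered positive-integer solutions are (1, 2, 3), (1, 3, 2), (2, 1, 3), (2, 3, 1), (3, 1, 2), (3, 2, 1).
That gives 6 states.

degeneracy = 6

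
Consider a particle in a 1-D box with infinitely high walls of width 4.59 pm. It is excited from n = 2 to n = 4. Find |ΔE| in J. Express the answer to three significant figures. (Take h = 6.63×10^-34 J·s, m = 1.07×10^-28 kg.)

E_1 = h²/(8mL²) = 2.437×10^-17 J.
|ΔE| = |2² − 4²|·E_1 = 12·2.437×10^-17 J = 2.92×10^-16 J.

|ΔE| = 2.92×10^-16 J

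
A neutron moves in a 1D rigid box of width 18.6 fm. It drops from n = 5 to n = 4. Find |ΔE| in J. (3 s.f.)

|ΔE| = 8.52×10^-13 J

E_1 = h²/(8m_nL²) = 9.470×10^-14 J.
|ΔE| = |5² − 4²|·E_1 = 9·9.470×10^-14 J = 8.52×10^-13 J.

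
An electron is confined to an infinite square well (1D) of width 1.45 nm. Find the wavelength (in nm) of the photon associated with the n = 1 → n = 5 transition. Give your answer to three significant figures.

λ = 289 nm

E_1 = h²/(8m_eL²) = 2.866×10^-20 J, so ΔE = (5² − 1²)E_1 = 6.878×10^-19 J.
λ = hc/ΔE = (6.626×10^-34·2.998×10^8)/6.878×10^-19 = 2.89×10^-7 m = 289 nm.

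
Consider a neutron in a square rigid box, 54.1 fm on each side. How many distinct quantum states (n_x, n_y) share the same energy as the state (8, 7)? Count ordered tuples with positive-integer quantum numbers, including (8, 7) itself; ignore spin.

degeneracy = 2

The level has n_x² + n_y² = 113. The ordered positive-integer solutions are (7, 8), (8, 7).
That gives 2 states.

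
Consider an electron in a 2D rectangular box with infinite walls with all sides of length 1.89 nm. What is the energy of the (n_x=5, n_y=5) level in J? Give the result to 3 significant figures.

E = 8.43×10^-19 J

For a 2D rectangular well E = (h²/8m_e)·Σ n_i²/L_i² = (6.626×10^-34)²/(8·9.109×10^-31) · [5²/(1.89 nm)² + 5²/(1.89 nm)²].
Evaluating gives E = 8.43×10^-19 J.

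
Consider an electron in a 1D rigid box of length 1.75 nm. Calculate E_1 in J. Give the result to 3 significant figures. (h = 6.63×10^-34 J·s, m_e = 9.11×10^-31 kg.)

E_1 = 1.97×10^-20 J

For an infinite well E_n = n²h²/(8m_eL²), so E_1 = h²/(8m_eL²) = (6.63×10^-34)²/(8·9.11×10^-31·(1.75×10^-9 m)²) = 1.969×10^-20 J.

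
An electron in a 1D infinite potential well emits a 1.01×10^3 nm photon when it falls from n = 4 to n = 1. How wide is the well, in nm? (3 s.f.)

L = 2.14 nm

The photon carries ΔE = hc/λ = 6.626×10^-34·2.998×10^8/1.01×10^-6 m = 1.967×10^-19 J.
Since ΔE = (4² − 1²)E_1, E_1 = 1.311×10^-20 J, and L = h/√(8m_eE_1) = 2.14×10^-9 m = 2.14 nm.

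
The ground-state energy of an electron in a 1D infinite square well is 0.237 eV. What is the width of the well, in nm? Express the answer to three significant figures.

From E_n = n²h²/(8m_eL²), L = n·h/√(8m_eE_n).
E_1 = 0.237 eV = 3.797×10^-20 J, so L = 1·6.626×10^-34/√(8·9.109×10^-31·3.797×10^-20) = 1.26×10^-9 m = 1.26 nm.

L = 1.26 nm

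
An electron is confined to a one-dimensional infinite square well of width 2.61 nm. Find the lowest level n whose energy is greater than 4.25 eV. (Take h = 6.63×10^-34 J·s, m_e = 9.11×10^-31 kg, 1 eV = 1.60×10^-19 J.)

n = 9

E_1 = h²/(8m_eL²) = 8.854×10^-21 J = 0.05534 eV.
Need n² > 4.25/0.05534 = 76.80, i.e. n > 8.764.
The smallest integer satisfying this is n = 9.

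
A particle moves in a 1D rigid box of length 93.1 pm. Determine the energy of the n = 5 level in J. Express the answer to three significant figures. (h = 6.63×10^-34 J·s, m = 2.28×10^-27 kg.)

For an infinite well E_n = n²h²/(8mL²), so E_1 = h²/(8mL²) = (6.63×10^-34)²/(8·2.28×10^-27·(9.31×10^-11 m)²) = 2.780×10^-21 J.
Then E_5 = 5²·E_1 = 25·2.780×10^-21 J = 6.95×10^-20 J.

E_5 = 6.95×10^-20 J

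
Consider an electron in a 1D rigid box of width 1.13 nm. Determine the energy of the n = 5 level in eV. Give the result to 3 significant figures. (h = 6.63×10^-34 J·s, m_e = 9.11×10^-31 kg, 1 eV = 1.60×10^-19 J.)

For an infinite well E_n = n²h²/(8m_eL²), so E_1 = h²/(8m_eL²) = (6.63×10^-34)²/(8·9.11×10^-31·(1.13×10^-9 m)²) = 4.723×10^-20 J.
Then E_5 = 5²·E_1 = 25·4.723×10^-20 J = 1.181×10^-18 J.
Converting, E_5 = 1.181×10^-18 J / (1.60×10^-19 J/eV) = 7.38 eV.

E_5 = 7.38 eV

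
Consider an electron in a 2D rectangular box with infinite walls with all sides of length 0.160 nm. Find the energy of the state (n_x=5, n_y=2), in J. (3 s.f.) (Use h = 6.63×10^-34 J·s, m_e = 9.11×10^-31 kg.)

E = 6.83×10^-17 J

For a 2D rectangular well E = (h²/8m_e)·Σ n_i²/L_i² = (6.63×10^-34)²/(8·9.11×10^-31) · [5²/(0.160 nm)² + 2²/(0.160 nm)²].
Evaluating gives E = 6.83×10^-17 J.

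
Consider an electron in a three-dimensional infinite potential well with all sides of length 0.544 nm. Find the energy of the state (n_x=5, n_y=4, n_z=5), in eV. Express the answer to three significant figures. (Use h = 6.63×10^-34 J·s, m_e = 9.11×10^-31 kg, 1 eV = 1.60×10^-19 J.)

E = 84.1 eV

For a 3D rectangular well E = (h²/8m_e)·Σ n_i²/L_i² = (6.63×10^-34)²/(8·9.11×10^-31) · [5²/(0.544 nm)² + 4²/(0.544 nm)² + 5²/(0.544 nm)²].
Evaluating gives E = 1.345×10^-17 J = 84.1 eV.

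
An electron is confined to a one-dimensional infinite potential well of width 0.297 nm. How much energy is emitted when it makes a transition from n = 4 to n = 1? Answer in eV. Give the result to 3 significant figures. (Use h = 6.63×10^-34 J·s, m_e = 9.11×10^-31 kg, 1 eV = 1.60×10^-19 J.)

|ΔE| = 64.1 eV

E_1 = h²/(8m_eL²) = 6.838×10^-19 J.
|ΔE| = |4² − 1²|·E_1 = 15·6.838×10^-19 J = 1.026×10^-17 J = 64.1 eV.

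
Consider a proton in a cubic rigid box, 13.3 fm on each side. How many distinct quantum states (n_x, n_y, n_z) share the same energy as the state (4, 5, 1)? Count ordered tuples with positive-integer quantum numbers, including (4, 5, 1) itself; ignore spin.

degeneracy = 6

The level has n_x² + n_y² + n_z² = 42. The ordered positive-integer solutions are (1, 4, 5), (1, 5, 4), (4, 1, 5), (4, 5, 1), (5, 1, 4), (5, 4, 1).
That gives 6 states.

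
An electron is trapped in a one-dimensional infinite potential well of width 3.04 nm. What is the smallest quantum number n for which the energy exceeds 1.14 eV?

E_1 = h²/(8m_eL²) = 6.519×10^-21 J = 0.04069 eV.
Need n² > 1.14/0.04069 = 28.02, i.e. n > 5.293.
The smallest integer satisfying this is n = 6.

n = 6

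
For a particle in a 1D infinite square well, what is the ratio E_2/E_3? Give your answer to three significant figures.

0.444

E_n ∝ n², so E_2/E_3 = 2²/3² = 4/9 = 0.444.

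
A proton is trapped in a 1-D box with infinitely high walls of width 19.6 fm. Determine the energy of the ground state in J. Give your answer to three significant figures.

For an infinite well E_n = n²h²/(8m_pL²), so E_1 = h²/(8m_pL²) = (6.626×10^-34)²/(8·1.673×10^-27·(1.96×10^-14 m)²) = 8.539×10^-14 J.

E_1 = 8.54×10^-14 J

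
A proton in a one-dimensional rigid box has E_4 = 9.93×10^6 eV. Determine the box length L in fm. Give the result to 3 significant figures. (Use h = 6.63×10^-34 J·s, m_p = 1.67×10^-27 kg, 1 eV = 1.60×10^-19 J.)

From E_n = n²h²/(8m_pL²), L = n·h/√(8m_pE_n).
E_4 = 9.93×10^6 eV = 1.589×10^-12 J, so L = 4·6.63×10^-34/√(8·1.67×10^-27·1.589×10^-12) = 1.82×10^-14 m = 18.2 fm.

L = 18.2 fm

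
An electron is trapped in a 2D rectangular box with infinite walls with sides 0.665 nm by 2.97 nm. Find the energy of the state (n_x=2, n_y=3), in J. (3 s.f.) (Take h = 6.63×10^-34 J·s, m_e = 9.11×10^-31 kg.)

For a 2D rectangular well E = (h²/8m_e)·Σ n_i²/L_i² = (6.63×10^-34)²/(8·9.11×10^-31) · [2²/(0.665 nm)² + 3²/(2.97 nm)²].
Evaluating gives E = 6.07×10^-19 J.

E = 6.07×10^-19 J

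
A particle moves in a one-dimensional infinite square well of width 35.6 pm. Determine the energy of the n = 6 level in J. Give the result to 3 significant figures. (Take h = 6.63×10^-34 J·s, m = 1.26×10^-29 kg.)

For an infinite well E_n = n²h²/(8mL²), so E_1 = h²/(8mL²) = (6.63×10^-34)²/(8·1.26×10^-29·(3.56×10^-11 m)²) = 3.441×10^-18 J.
Then E_6 = 6²·E_1 = 36·3.441×10^-18 J = 1.24×10^-16 J.

E_6 = 1.24×10^-16 J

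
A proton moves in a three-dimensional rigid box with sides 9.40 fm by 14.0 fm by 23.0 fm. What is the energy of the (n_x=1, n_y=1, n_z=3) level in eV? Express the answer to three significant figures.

E = 6.85×10^6 eV

For a 3D rectangular well E = (h²/8m_p)·Σ n_i²/L_i² = (6.626×10^-34)²/(8·1.673×10^-27) · [1²/(9.40 fm)² + 1²/(14.0 fm)² + 3²/(23.0 fm)²].
Evaluating gives E = 1.097×10^-12 J = 6.85×10^6 eV.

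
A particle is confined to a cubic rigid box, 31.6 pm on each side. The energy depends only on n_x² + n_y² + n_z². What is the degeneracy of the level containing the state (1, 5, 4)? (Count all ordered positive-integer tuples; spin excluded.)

The level has n_x² + n_y² + n_z² = 42. The ordered positive-integer solutions are (1, 4, 5), (1, 5, 4), (4, 1, 5), (4, 5, 1), (5, 1, 4), (5, 4, 1).
That gives 6 states.

degeneracy = 6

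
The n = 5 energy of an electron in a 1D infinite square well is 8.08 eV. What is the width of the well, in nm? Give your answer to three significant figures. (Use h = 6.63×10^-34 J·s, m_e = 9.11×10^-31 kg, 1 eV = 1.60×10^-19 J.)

From E_n = n²h²/(8m_eL²), L = n·h/√(8m_eE_n).
E_5 = 8.08 eV = 1.293×10^-18 J, so L = 5·6.63×10^-34/√(8·9.11×10^-31·1.293×10^-18) = 1.08×10^-9 m = 1.08 nm.

L = 1.08 nm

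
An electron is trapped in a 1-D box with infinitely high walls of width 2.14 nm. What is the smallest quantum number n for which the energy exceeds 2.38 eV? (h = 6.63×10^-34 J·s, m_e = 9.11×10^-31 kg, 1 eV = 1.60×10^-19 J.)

E_1 = h²/(8m_eL²) = 1.317×10^-20 J = 0.08231 eV.
Need n² > 2.38/0.08231 = 28.92, i.e. n > 5.378.
The smallest integer satisfying this is n = 6.

n = 6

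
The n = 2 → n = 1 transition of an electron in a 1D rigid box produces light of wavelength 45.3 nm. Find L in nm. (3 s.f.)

The photon carries ΔE = hc/λ = 6.626×10^-34·2.998×10^8/4.53×10^-8 m = 4.385×10^-18 J.
Since ΔE = (2² − 1²)E_1, E_1 = 1.462×10^-18 J, and L = h/√(8m_eE_1) = 2.03×10^-10 m = 0.203 nm.

L = 0.203 nm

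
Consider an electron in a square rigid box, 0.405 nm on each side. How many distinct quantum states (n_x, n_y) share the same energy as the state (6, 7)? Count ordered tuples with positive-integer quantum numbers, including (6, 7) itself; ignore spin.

degeneracy = 4

The level has n_x² + n_y² = 85. The ordered positive-integer solutions are (2, 9), (6, 7), (7, 6), (9, 2).
That gives 4 states.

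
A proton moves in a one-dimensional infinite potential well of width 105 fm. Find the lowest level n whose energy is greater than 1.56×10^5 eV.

n = 3

E_1 = h²/(8m_pL²) = 2.975×10^-15 J = 1.857×10^4 eV.
Need n² > 1.56×10^5/1.857×10^4 = 8.401, i.e. n > 2.898.
The smallest integer satisfying this is n = 3.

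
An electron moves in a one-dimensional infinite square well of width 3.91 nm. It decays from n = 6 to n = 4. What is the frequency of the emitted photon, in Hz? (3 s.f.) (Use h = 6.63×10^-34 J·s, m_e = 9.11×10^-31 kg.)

f = 1.19×10^14 Hz

E_1 = h²/(8m_eL²) = 3.945×10^-21 J and ΔE = (6² − 4²)E_1 = 7.890×10^-20 J.
f = ΔE/h = 7.890×10^-20/6.63×10^-34 = 1.19×10^14 Hz.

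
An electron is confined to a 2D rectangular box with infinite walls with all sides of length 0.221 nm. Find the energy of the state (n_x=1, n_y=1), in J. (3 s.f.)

For a 2D rectangular well E = (h²/8m_e)·Σ n_i²/L_i² = (6.626×10^-34)²/(8·9.109×10^-31) · [1²/(0.221 nm)² + 1²/(0.221 nm)²].
Evaluating gives E = 2.47×10^-18 J.

E = 2.47×10^-18 J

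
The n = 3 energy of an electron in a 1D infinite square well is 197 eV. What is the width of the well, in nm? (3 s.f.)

From E_n = n²h²/(8m_eL²), L = n·h/√(8m_eE_n).
E_3 = 197 eV = 3.156×10^-17 J, so L = 3·6.626×10^-34/√(8·9.109×10^-31·3.156×10^-17) = 1.31×10^-10 m = 0.131 nm.

L = 0.131 nm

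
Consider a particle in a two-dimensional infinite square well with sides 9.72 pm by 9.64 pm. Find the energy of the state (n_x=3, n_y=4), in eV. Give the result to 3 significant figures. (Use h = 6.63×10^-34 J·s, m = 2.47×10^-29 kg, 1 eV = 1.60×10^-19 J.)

For a 2D rectangular well E = (h²/8m)·Σ n_i²/L_i² = (6.63×10^-34)²/(8·2.47×10^-29) · [3²/(9.72 pm)² + 4²/(9.64 pm)²].
Evaluating gives E = 5.949×10^-16 J = 3.72×10^3 eV.

E = 3.72×10^3 eV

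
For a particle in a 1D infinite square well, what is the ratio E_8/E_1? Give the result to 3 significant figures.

64.0

E_n ∝ n², so E_8/E_1 = 8²/1² = 64/1 = 64.0.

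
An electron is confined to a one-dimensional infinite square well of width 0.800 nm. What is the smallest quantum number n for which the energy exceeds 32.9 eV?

E_1 = h²/(8m_eL²) = 9.414×10^-20 J = 0.5876 eV.
Need n² > 32.9/0.5876 = 55.99, i.e. n > 7.483.
The smallest integer satisfying this is n = 8.

n = 8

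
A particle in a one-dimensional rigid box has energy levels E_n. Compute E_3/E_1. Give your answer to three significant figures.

E_n ∝ n², so E_3/E_1 = 3²/1² = 9/1 = 9.00.

9.00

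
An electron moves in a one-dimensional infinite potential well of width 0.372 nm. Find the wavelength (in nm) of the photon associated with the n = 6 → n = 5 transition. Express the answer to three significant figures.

λ = 41.5 nm

E_1 = h²/(8m_eL²) = 4.354×10^-19 J, so ΔE = (6² − 5²)E_1 = 4.789×10^-18 J.
λ = hc/ΔE = (6.626×10^-34·2.998×10^8)/4.789×10^-18 = 4.15×10^-8 m = 41.5 nm.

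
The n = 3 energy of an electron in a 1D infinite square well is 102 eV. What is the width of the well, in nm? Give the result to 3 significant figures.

L = 0.182 nm

From E_n = n²h²/(8m_eL²), L = n·h/√(8m_eE_n).
E_3 = 102 eV = 1.634×10^-17 J, so L = 3·6.626×10^-34/√(8·9.109×10^-31·1.634×10^-17) = 1.82×10^-10 m = 0.182 nm.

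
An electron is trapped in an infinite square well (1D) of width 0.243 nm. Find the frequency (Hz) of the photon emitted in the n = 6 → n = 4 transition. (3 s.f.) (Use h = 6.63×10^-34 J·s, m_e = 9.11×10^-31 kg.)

f = 3.08×10^16 Hz

E_1 = h²/(8m_eL²) = 1.021×10^-18 J and ΔE = (6² − 4²)E_1 = 2.042×10^-17 J.
f = ΔE/h = 2.042×10^-17/6.63×10^-34 = 3.08×10^16 Hz.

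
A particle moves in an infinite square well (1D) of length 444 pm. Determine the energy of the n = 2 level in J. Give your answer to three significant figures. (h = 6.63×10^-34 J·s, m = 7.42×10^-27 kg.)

E_2 = 1.50×10^-22 J

For an infinite well E_n = n²h²/(8mL²), so E_1 = h²/(8mL²) = (6.63×10^-34)²/(8·7.42×10^-27·(4.44×10^-10 m)²) = 3.756×10^-23 J.
Then E_2 = 2²·E_1 = 4·3.756×10^-23 J = 1.50×10^-22 J.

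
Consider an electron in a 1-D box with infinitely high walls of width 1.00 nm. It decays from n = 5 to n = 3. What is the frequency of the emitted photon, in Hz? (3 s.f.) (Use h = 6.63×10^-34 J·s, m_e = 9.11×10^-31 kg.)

f = 1.46×10^15 Hz

E_1 = h²/(8m_eL²) = 6.031×10^-20 J and ΔE = (5² − 3²)E_1 = 9.650×10^-19 J.
f = ΔE/h = 9.650×10^-19/6.63×10^-34 = 1.46×10^15 Hz.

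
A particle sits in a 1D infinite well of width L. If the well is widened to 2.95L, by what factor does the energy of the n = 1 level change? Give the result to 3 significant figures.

0.115

E_n ∝ 1/L², so the energy scales by 1/2.95² = 0.115.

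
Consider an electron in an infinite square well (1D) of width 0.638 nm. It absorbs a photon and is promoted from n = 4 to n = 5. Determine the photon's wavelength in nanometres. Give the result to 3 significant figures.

λ = 149 nm

E_1 = h²/(8m_eL²) = 1.480×10^-19 J, so ΔE = (5² − 4²)E_1 = 1.332×10^-18 J.
λ = hc/ΔE = (6.626×10^-34·2.998×10^8)/1.332×10^-18 = 1.49×10^-7 m = 149 nm.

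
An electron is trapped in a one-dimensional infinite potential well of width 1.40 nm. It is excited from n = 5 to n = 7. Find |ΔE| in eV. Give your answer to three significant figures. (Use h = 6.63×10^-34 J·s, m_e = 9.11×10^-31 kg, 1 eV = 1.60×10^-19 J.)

|ΔE| = 4.62 eV

E_1 = h²/(8m_eL²) = 3.077×10^-20 J.
|ΔE| = |5² − 7²|·E_1 = 24·3.077×10^-20 J = 7.385×10^-19 J = 4.62 eV.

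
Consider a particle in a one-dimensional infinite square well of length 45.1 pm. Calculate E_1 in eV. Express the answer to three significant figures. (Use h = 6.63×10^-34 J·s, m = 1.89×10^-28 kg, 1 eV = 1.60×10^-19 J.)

E_1 = 0.893 eV

For an infinite well E_n = n²h²/(8mL²), so E_1 = h²/(8mL²) = (6.63×10^-34)²/(8·1.89×10^-28·(4.51×10^-11 m)²) = 1.429×10^-19 J.
Converting, E_1 = 1.429×10^-19 J / (1.60×10^-19 J/eV) = 0.893 eV.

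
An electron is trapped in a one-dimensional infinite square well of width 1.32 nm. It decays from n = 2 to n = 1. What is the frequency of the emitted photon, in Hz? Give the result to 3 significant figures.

f = 1.57×10^14 Hz

E_1 = h²/(8m_eL²) = 3.458×10^-20 J and ΔE = (2² − 1²)E_1 = 1.037×10^-19 J.
f = ΔE/h = 1.037×10^-19/6.626×10^-34 = 1.57×10^14 Hz.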